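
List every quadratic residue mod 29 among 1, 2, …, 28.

Square k = 1,…,14 (k and 29−k give the same square):
1²=1, 2²=4, 3²=9, 4²=16, 5²=25, 6²≡7, 7²≡20, 8²≡6, 9²≡23, 10²≡13, 11²≡5, 12²≡28, 13²≡24, 14²≡22 (mod 29).
So the quadratic residues mod 29 are {1, 4, 5, 6, 7, 9, 13, 16, 20, 22, 23, 24, 25, 28}.

1, 4, 5, 6, 7, 9, 13, 16, 20, 22, 23, 24, 25, 28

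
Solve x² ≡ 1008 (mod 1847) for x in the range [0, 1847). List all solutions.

644, 1203

Since 1847 ≡ 3 (mod 4), a square root of 1008 is 1008^((1847+1)/4) = 1008^462 mod 1847.
Repeated squaring: 1008^2≡214, 1008^4≡1468, 1008^8≡1422, 1008^16≡1466, 1008^32≡1095, 1008^64≡322, 1008^128≡252, 1008^256≡706 (mod 1847).
1008^462 = 1008^(256+128+64+8+4+2) ≡ 644 (mod 1847).
Check: 644² = 414736 ≡ 1008 (mod 1847). The two roots are 644 and 1203.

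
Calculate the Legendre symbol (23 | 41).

Reciprocity: 23 ≡ 3 and 41 ≡ 1 (mod 4), so (23/41) = +(41/23).
Reduce top mod 23: now compute (18/23).
Pull out 2: since 23 ≡ 7 (mod 8), (2/23) = +1.
Reciprocity: 9 ≡ 1 and 23 ≡ 3 (mod 4), so (9/23) = +(23/9).
Reduce top mod 9: now compute (5/9).
Reciprocity: 5 ≡ 1 and 9 ≡ 1 (mod 4), so (5/9) = +(9/5).
Reduce top mod 5: now compute (4/5).
Pull out 2^2: since 5 ≡ 5 (mod 8), (2/5) = -1, so (2/5)^2 = +1.
Reached (1/5) = 1. Collecting the sign flips along the way, the symbol is +1.

1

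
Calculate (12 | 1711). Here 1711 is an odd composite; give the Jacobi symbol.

Pull out 2^2: since 1711 ≡ 7 (mod 8), (2/1711) = +1, so (2/1711)^2 = +1.
Reciprocity: 3 ≡ 3 and 1711 ≡ 3 (mod 4), so (3/1711) = −(1711/3).
Reduce top mod 3: now compute (1/3).
Reached (1/3) = 1. Collecting the sign flips along the way, the symbol is -1.

-1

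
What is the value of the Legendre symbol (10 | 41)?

1

Euler's criterion: (10/41) ≡ 10^20 (mod 41).
10^2 ≡ 18 (mod 41)
10^4 ≡ 37 (mod 41)
10^8 ≡ 16 (mod 41)
10^16 ≡ 10 (mod 41)
10^20 = 10^(16+4) ≡ 1 (mod 41).
Result is 1, so (10/41) = 1.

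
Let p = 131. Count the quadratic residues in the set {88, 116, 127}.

0

(88/131) = -1 → non-residue.
(116/131) = -1 → non-residue.
(127/131) = -1 → non-residue.
Total quadratic residues among the 3: 0.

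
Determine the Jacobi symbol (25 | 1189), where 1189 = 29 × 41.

Reciprocity: 25 ≡ 1 and 1189 ≡ 1 (mod 4), so (25/1189) = +(1189/25).
Reduce top mod 25: now compute (14/25).
Pull out 2: since 25 ≡ 1 (mod 8), (2/25) = +1.
Reciprocity: 7 ≡ 3 and 25 ≡ 1 (mod 4), so (7/25) = +(25/7).
Reduce top mod 7: now compute (4/7).
Pull out 2^2: since 7 ≡ 7 (mod 8), (2/7) = +1, so (2/7)^2 = +1.
Reached (1/7) = 1. Collecting the sign flips along the way, the symbol is +1.

1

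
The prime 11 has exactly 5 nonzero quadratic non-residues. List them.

Square k = 1,…,5 (k and 11−k give the same square):
1²=1, 2²=4, 3²=9, 4²≡5, 5²≡3 (mod 11).
The residues are {1, 3, 4, 5, 9}; the non-residues are the remaining 5 nonzero classes.

2 6 7 8 10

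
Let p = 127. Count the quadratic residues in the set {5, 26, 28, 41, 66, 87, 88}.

(5/127) = -1 → non-residue.
(26/127) = +1 → QR.
(28/127) = -1 → non-residue.
(41/127) = +1 → QR.
(66/127) = -1 → non-residue.
(87/127) = +1 → QR.
(88/127) = +1 → QR.
Total quadratic residues among the 7: 4.

4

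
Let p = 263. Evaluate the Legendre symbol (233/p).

1

Reciprocity: 233 ≡ 1 and 263 ≡ 3 (mod 4), so (233/263) = +(263/233).
Reduce top mod 233: now compute (30/233).
Pull out 2: since 233 ≡ 1 (mod 8), (2/233) = +1.
Reciprocity: 15 ≡ 3 and 233 ≡ 1 (mod 4), so (15/233) = +(233/15).
Reduce top mod 15: now compute (8/15).
Pull out 2^3: since 15 ≡ 7 (mod 8), (2/15) = +1, so (2/15)^3 = +1.
Reached (1/15) = 1. Collecting the sign flips along the way, the symbol is +1.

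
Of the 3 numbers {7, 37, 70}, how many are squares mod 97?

(7/97) = -1 → non-residue.
(37/97) = -1 → non-residue.
(70/97) = +1 → QR.
Total quadratic residues among the 3: 1.

1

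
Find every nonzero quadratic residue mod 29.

Square k = 1,…,14 (k and 29−k give the same square):
1²=1, 2²=4, 3²=9, 4²=16, 5²=25, 6²≡7, 7²≡20, 8²≡6, 9²≡23, 10²≡13, 11²≡5, 12²≡28, 13²≡24, 14²≡22 (mod 29).
So the quadratic residues mod 29 are {1, 4, 5, 6, 7, 9, 13, 16, 20, 22, 23, 24, 25, 28}.

1, 4, 5, 6, 7, 9, 13, 16, 20, 22, 23, 24, 25, 28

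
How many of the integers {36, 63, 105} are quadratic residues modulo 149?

2

(36/149) = +1 → QR.
(63/149) = +1 → QR.
(105/149) = -1 → non-residue.
Total quadratic residues among the 3: 2.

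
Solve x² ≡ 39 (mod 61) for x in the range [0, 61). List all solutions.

10, 51

61 ≡ 1 (mod 4), so we find a root by search.
Trying successive values, 10² = 100 ≡ 39 (mod 61). The other root is 61 − 10 = 51.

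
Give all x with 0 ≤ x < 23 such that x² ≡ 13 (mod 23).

Since 23 ≡ 3 (mod 4), a square root of 13 is 13^((23+1)/4) = 13^6 mod 23.
Repeated squaring: 13^2≡8, 13^4≡18 (mod 23).
13^6 = 13^(4+2) ≡ 6 (mod 23).
Check: 6² = 36 ≡ 13 (mod 23). The two roots are 6 and 17.

6, 17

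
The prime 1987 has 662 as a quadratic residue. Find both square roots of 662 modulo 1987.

Since 1987 ≡ 3 (mod 4), a square root of 662 is 662^((1987+1)/4) = 662^497 mod 1987.
Repeated squaring: 662^2≡1104, 662^4≡785, 662^8≡255, 662^16≡1441, 662^32≡66, 662^64≡382, 662^128≡873, 662^256≡1108 (mod 1987).
662^497 = 662^(256+128+64+32+16+1) ≡ 1094 (mod 1987).
Check: 1094² = 1196836 ≡ 662 (mod 1987). The two roots are 893 and 1094.

893, 1094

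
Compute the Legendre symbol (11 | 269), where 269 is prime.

Reciprocity: 11 ≡ 3 and 269 ≡ 1 (mod 4), so (11/269) = +(269/11).
Reduce top mod 11: now compute (5/11).
Reciprocity: 5 ≡ 1 and 11 ≡ 3 (mod 4), so (5/11) = +(11/5).
Reduce top mod 5: now compute (1/5).
Reached (1/5) = 1. Collecting the sign flips along the way, the symbol is +1.

1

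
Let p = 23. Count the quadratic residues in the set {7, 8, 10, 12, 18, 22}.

(7/23) = -1 → non-residue.
(8/23) = +1 → QR.
(10/23) = -1 → non-residue.
(12/23) = +1 → QR.
(18/23) = +1 → QR.
(22/23) = -1 → non-residue.
Total quadratic residues among the 6: 3.

3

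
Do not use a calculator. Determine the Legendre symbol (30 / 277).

1

Euler's criterion: (30/277) ≡ 30^138 (mod 277).
30^2 ≡ 69 (mod 277)
30^4 ≡ 52 (mod 277)
30^8 ≡ 211 (mod 277)
30^16 ≡ 201 (mod 277)
30^32 ≡ 236 (mod 277)
30^64 ≡ 19 (mod 277)
30^128 ≡ 84 (mod 277)
30^138 = 30^(128+8+2) ≡ 1 (mod 277).
Result is 1, so (30/277) = 1.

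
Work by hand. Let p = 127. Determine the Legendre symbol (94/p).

Pull out 2: since 127 ≡ 7 (mod 8), (2/127) = +1.
Reciprocity: 47 ≡ 3 and 127 ≡ 3 (mod 4), so (47/127) = −(127/47).
Reduce top mod 47: now compute (33/47).
Reciprocity: 33 ≡ 1 and 47 ≡ 3 (mod 4), so (33/47) = +(47/33).
Reduce top mod 33: now compute (14/33).
Pull out 2: since 33 ≡ 1 (mod 8), (2/33) = +1.
Reciprocity: 7 ≡ 3 and 33 ≡ 1 (mod 4), so (7/33) = +(33/7).
Reduce top mod 7: now compute (5/7).
Reciprocity: 5 ≡ 1 and 7 ≡ 3 (mod 4), so (5/7) = +(7/5).
Reduce top mod 5: now compute (2/5).
Pull out 2: since 5 ≡ 5 (mod 8), (2/5) = -1.
Reached (1/5) = 1. Collecting the sign flips along the way, the symbol is +1.

1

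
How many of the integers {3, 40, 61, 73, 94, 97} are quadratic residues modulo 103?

2

(3/103) = -1 → non-residue.
(40/103) = -1 → non-residue.
(61/103) = +1 → QR.
(73/103) = -1 → non-residue.
(94/103) = -1 → non-residue.
(97/103) = +1 → QR.
Total quadratic residues among the 6: 2.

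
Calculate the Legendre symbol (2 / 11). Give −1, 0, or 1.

Euler's criterion: (2/11) ≡ 2^5 (mod 11).
2^2 ≡ 4 (mod 11)
2^4 ≡ 5 (mod 11)
2^5 = 2^(4+1) ≡ 10 (mod 11).
Result is 10 ≡ −1, so (2/11) = −1.

-1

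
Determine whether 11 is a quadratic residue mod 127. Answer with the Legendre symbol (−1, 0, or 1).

1

Reciprocity: 11 ≡ 3 and 127 ≡ 3 (mod 4), so (11/127) = −(127/11).
Reduce top mod 11: now compute (6/11).
Pull out 2: since 11 ≡ 3 (mod 8), (2/11) = -1.
Reciprocity: 3 ≡ 3 and 11 ≡ 3 (mod 4), so (3/11) = −(11/3).
Reduce top mod 3: now compute (2/3).
Pull out 2: since 3 ≡ 3 (mod 8), (2/3) = -1.
Reached (1/3) = 1. Collecting the sign flips along the way, the symbol is +1.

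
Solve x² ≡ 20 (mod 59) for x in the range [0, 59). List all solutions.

Since 59 ≡ 3 (mod 4), a square root of 20 is 20^((59+1)/4) = 20^15 mod 59.
Repeated squaring: 20^2≡46, 20^4≡51, 20^8≡5 (mod 59).
20^15 = 20^(8+4+2+1) ≡ 16 (mod 59).
Check: 16² = 256 ≡ 20 (mod 59). The two roots are 16 and 43.

16, 43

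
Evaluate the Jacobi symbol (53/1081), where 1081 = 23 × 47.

-1

Reciprocity: 53 ≡ 1 and 1081 ≡ 1 (mod 4), so (53/1081) = +(1081/53).
Reduce top mod 53: now compute (21/53).
Reciprocity: 21 ≡ 1 and 53 ≡ 1 (mod 4), so (21/53) = +(53/21).
Reduce top mod 21: now compute (11/21).
Reciprocity: 11 ≡ 3 and 21 ≡ 1 (mod 4), so (11/21) = +(21/11).
Reduce top mod 11: now compute (10/11).
Pull out 2: since 11 ≡ 3 (mod 8), (2/11) = -1.
Reciprocity: 5 ≡ 1 and 11 ≡ 3 (mod 4), so (5/11) = +(11/5).
Reduce top mod 5: now compute (1/5).
Reached (1/5) = 1. Collecting the sign flips along the way, the symbol is -1.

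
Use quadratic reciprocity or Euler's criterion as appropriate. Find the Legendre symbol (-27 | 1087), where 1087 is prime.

1

Euler's criterion: (-27/1087) ≡ 1060^543 (mod 1087).
1060^2 ≡ 729 (mod 1087)
1060^4 ≡ 985 (mod 1087)
1060^8 ≡ 621 (mod 1087)
1060^16 ≡ 843 (mod 1087)
1060^32 ≡ 838 (mod 1087)
1060^64 ≡ 42 (mod 1087)
1060^128 ≡ 677 (mod 1087)
1060^256 ≡ 702 (mod 1087)
1060^512 ≡ 393 (mod 1087)
1060^543 = 1060^(512+16+8+4+2+1) ≡ 1 (mod 1087).
Result is 1, so (-27/1087) = 1.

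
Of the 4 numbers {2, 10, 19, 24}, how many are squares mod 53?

(2/53) = -1 → non-residue.
(10/53) = +1 → QR.
(19/53) = -1 → non-residue.
(24/53) = +1 → QR.
Total quadratic residues among the 4: 2.

2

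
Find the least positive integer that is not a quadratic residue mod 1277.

(2/1277) = −1, so 2 is the smallest positive non-residue mod 1277.

2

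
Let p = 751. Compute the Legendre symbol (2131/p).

-1

Euler's criterion: (2131/751) ≡ 629^375 (mod 751).
629^2 ≡ 615 (mod 751)
629^4 ≡ 472 (mod 751)
629^8 ≡ 488 (mod 751)
629^16 ≡ 77 (mod 751)
629^32 ≡ 672 (mod 751)
629^64 ≡ 233 (mod 751)
629^128 ≡ 217 (mod 751)
629^256 ≡ 527 (mod 751)
629^375 = 629^(256+64+32+16+4+2+1) ≡ 750 (mod 751).
Result is 750 ≡ −1, so (2131/751) = −1.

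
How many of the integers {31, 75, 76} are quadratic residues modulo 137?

1

(31/137) = -1 → non-residue.
(75/137) = -1 → non-residue.
(76/137) = +1 → QR.
Total quadratic residues among the 3: 1.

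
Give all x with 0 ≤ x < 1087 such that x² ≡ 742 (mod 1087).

Since 1087 ≡ 3 (mod 4), a square root of 742 is 742^((1087+1)/4) = 742^272 mod 1087.
Repeated squaring: 742^2≡542, 742^4≡274, 742^8≡73, 742^16≡981, 742^32≡366, 742^64≡255, 742^128≡892, 742^256≡1067 (mod 1087).
742^272 = 742^(256+16) ≡ 1033 (mod 1087).
Check: 1033² = 1067089 ≡ 742 (mod 1087). The two roots are 54 and 1033.

54, 1033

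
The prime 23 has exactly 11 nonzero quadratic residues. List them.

Square k = 1,…,11 (k and 23−k give the same square):
1²=1, 2²=4, 3²=9, 4²=16, 5²≡2, 6²≡13, 7²≡3, 8²≡18, 9²≡12, 10²≡8, 11²≡6 (mod 23).
So the quadratic residues mod 23 are {1, 2, 3, 4, 6, 8, 9, 12, 13, 16, 18}.

1 2 3 4 6 8 9 12 13 16 18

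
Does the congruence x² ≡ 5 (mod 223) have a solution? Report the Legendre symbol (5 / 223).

-1

Euler's criterion: (5/223) ≡ 5^111 (mod 223).
5^2 ≡ 25 (mod 223)
5^4 ≡ 179 (mod 223)
5^8 ≡ 152 (mod 223)
5^16 ≡ 135 (mod 223)
5^32 ≡ 162 (mod 223)
5^64 ≡ 153 (mod 223)
5^111 = 5^(64+32+8+4+2+1) ≡ 222 (mod 223).
Result is 222 ≡ −1, so (5/223) = −1.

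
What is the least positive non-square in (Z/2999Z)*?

17

(2/2999) = +1, so 2 is a residue.
(3/2999) = +1, so 3 is a residue.
(4/2999) = +1, so 4 is a residue.
(5/2999) = +1, so 5 is a residue.
(6/2999) = +1, so 6 is a residue.
(7/2999) = +1, so 7 is a residue.
(8/2999) = +1, so 8 is a residue.
(9/2999) = +1, so 9 is a residue.
(10/2999) = +1, so 10 is a residue.
(11/2999) = +1, so 11 is a residue.
(12/2999) = +1, so 12 is a residue.
(13/2999) = +1, so 13 is a residue.
(14/2999) = +1, so 14 is a residue.
(15/2999) = +1, so 15 is a residue.
(16/2999) = +1, so 16 is a residue.
(17/2999) = −1, so 17 is the smallest positive non-residue mod 2999.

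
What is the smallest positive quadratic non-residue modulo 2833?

(2/2833) = +1, so 2 is a residue.
(3/2833) = +1, so 3 is a residue.
(4/2833) = +1, so 4 is a residue.
(5/2833) = −1, so 5 is the smallest positive non-residue mod 2833.

5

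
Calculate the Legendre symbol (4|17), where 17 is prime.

Pull out 2^2: since 17 ≡ 1 (mod 8), (2/17) = +1, so (2/17)^2 = +1.
Reached (1/17) = 1. Collecting the sign flips along the way, the symbol is +1.

1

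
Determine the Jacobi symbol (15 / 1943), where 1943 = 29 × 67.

Reciprocity: 15 ≡ 3 and 1943 ≡ 3 (mod 4), so (15/1943) = −(1943/15).
Reduce top mod 15: now compute (8/15).
Pull out 2^3: since 15 ≡ 7 (mod 8), (2/15) = +1, so (2/15)^3 = +1.
Reached (1/15) = 1. Collecting the sign flips along the way, the symbol is -1.

-1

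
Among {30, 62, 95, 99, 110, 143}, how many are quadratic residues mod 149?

(30/149) = +1 → QR.
(62/149) = -1 → non-residue.
(95/149) = +1 → QR.
(99/149) = -1 → non-residue.
(110/149) = +1 → QR.
(143/149) = +1 → QR.
Total quadratic residues among the 6: 4.

4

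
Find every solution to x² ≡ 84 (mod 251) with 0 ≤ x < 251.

Since 251 ≡ 3 (mod 4), a square root of 84 is 84^((251+1)/4) = 84^63 mod 251.
Repeated squaring: 84^2≡28, 84^4≡31, 84^8≡208, 84^16≡92, 84^32≡181 (mod 251).
84^63 = 84^(32+16+8+4+2+1) ≡ 142 (mod 251).
Check: 142² = 20164 ≡ 84 (mod 251). The two roots are 109 and 142.

109, 142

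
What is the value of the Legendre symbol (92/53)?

Euler's criterion: (92/53) ≡ 39^26 (mod 53).
39^2 ≡ 37 (mod 53)
39^4 ≡ 44 (mod 53)
39^8 ≡ 28 (mod 53)
39^16 ≡ 42 (mod 53)
39^26 = 39^(16+8+2) ≡ 52 (mod 53).
Result is 52 ≡ −1, so (92/53) = −1.

-1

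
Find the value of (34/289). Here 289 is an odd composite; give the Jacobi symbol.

Pull out 2: since 289 ≡ 1 (mod 8), (2/289) = +1.
Reciprocity: 17 ≡ 1 and 289 ≡ 1 (mod 4), so (17/289) = +(289/17).
Reduce top mod 17: now compute (0/17).
Top reduces to 0: gcd > 1, so the symbol is 0.

0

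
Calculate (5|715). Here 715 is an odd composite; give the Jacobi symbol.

0

Reciprocity: 5 ≡ 1 and 715 ≡ 3 (mod 4), so (5/715) = +(715/5).
Reduce top mod 5: now compute (0/5).
Top reduces to 0: gcd > 1, so the symbol is 0.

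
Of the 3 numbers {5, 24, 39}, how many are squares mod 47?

1

(5/47) = -1 → non-residue.
(24/47) = +1 → QR.
(39/47) = -1 → non-residue.
Total quadratic residues among the 3: 1.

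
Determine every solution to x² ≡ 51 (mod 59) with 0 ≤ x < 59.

13, 46

Since 59 ≡ 3 (mod 4), a square root of 51 is 51^((59+1)/4) = 51^15 mod 59.
Repeated squaring: 51^2≡5, 51^4≡25, 51^8≡35 (mod 59).
51^15 = 51^(8+4+2+1) ≡ 46 (mod 59).
Check: 46² = 2116 ≡ 51 (mod 59). The two roots are 13 and 46.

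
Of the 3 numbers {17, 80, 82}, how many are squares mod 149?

(17/149) = +1 → QR.
(80/149) = +1 → QR.
(82/149) = +1 → QR.
Total quadratic residues among the 3: 3.

3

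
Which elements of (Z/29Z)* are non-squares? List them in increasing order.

2 3 8 10 11 12 14 15 17 18 19 21 26 27

Square k = 1,…,14 (k and 29−k give the same square):
1²=1, 2²=4, 3²=9, 4²=16, 5²=25, 6²≡7, 7²≡20, 8²≡6, 9²≡23, 10²≡13, 11²≡5, 12²≡28, 13²≡24, 14²≡22 (mod 29).
The residues are {1, 4, 5, 6, 7, 9, 13, 16, 20, 22, 23, 24, 25, 28}; the non-residues are the remaining 14 nonzero classes.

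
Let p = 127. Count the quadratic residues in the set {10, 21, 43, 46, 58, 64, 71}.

(10/127) = -1 → non-residue.
(21/127) = +1 → QR.
(43/127) = -1 → non-residue.
(46/127) = -1 → non-residue.
(58/127) = -1 → non-residue.
(64/127) = +1 → QR.
(71/127) = +1 → QR.
Total quadratic residues among the 7: 3.

3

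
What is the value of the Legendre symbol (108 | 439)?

Pull out 2^2: since 439 ≡ 7 (mod 8), (2/439) = +1, so (2/439)^2 = +1.
Reciprocity: 27 ≡ 3 and 439 ≡ 3 (mod 4), so (27/439) = −(439/27).
Reduce top mod 27: now compute (7/27).
Reciprocity: 7 ≡ 3 and 27 ≡ 3 (mod 4), so (7/27) = −(27/7).
Reduce top mod 7: now compute (6/7).
Pull out 2: since 7 ≡ 7 (mod 8), (2/7) = +1.
Reciprocity: 3 ≡ 3 and 7 ≡ 3 (mod 4), so (3/7) = −(7/3).
Reduce top mod 3: now compute (1/3).
Reached (1/3) = 1. Collecting the sign flips along the way, the symbol is -1.

-1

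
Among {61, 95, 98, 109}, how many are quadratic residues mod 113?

(61/113) = +1 → QR.
(95/113) = +1 → QR.
(98/113) = +1 → QR.
(109/113) = +1 → QR.
Total quadratic residues among the 4: 4.

4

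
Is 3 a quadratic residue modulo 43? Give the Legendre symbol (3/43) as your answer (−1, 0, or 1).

Euler's criterion: (3/43) ≡ 3^21 (mod 43).
3^2 ≡ 9 (mod 43)
3^4 ≡ 38 (mod 43)
3^8 ≡ 25 (mod 43)
3^16 ≡ 23 (mod 43)
3^21 = 3^(16+4+1) ≡ 42 (mod 43).
Result is 42 ≡ −1, so (3/43) = −1.

-1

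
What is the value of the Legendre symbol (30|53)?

-1

Pull out 2: since 53 ≡ 5 (mod 8), (2/53) = -1.
Reciprocity: 15 ≡ 3 and 53 ≡ 1 (mod 4), so (15/53) = +(53/15).
Reduce top mod 15: now compute (8/15).
Pull out 2^3: since 15 ≡ 7 (mod 8), (2/15) = +1, so (2/15)^3 = +1.
Reached (1/15) = 1. Collecting the sign flips along the way, the symbol is -1.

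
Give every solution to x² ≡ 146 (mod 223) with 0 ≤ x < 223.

102, 121

Since 223 ≡ 3 (mod 4), a square root of 146 is 146^((223+1)/4) = 146^56 mod 223.
Repeated squaring: 146^2≡131, 146^4≡213, 146^8≡100, 146^16≡188, 146^32≡110 (mod 223).
146^56 = 146^(32+16+8) ≡ 121 (mod 223).
Check: 121² = 14641 ≡ 146 (mod 223). The two roots are 102 and 121.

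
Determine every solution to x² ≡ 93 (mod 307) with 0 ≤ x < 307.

Since 307 ≡ 3 (mod 4), a square root of 93 is 93^((307+1)/4) = 93^77 mod 307.
Repeated squaring: 93^2≡53, 93^4≡46, 93^8≡274, 93^16≡168, 93^32≡287, 93^64≡93 (mod 307).
93^77 = 93^(64+8+4+1) ≡ 287 (mod 307).
Check: 287² = 82369 ≡ 93 (mod 307). The two roots are 20 and 287.

20, 287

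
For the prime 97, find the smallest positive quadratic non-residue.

(2/97) = +1, so 2 is a residue.
(3/97) = +1, so 3 is a residue.
(4/97) = +1, so 4 is a residue.
(5/97) = −1, so 5 is the smallest positive non-residue mod 97.

5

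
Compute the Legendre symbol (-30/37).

Euler's criterion: (-30/37) ≡ 7^18 (mod 37).
7^2 ≡ 12 (mod 37)
7^4 ≡ 33 (mod 37)
7^8 ≡ 16 (mod 37)
7^16 ≡ 34 (mod 37)
7^18 = 7^(16+2) ≡ 1 (mod 37).
Result is 1, so (-30/37) = 1.

1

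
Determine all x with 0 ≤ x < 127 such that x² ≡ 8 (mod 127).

Since 127 ≡ 3 (mod 4), a square root of 8 is 8^((127+1)/4) = 8^32 mod 127.
Repeated squaring: 8^2≡64, 8^4≡32, 8^8≡8, 8^16≡64, 8^32≡32 (mod 127).
8^32 = 8^(32) ≡ 32 (mod 127).
Check: 32² = 1024 ≡ 8 (mod 127). The two roots are 32 and 95.

32, 95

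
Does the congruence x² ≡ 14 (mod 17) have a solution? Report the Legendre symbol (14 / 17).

-1

Euler's criterion: (14/17) ≡ 14^8 (mod 17).
14^2 ≡ 9 (mod 17)
14^4 ≡ 13 (mod 17)
14^8 ≡ 16 (mod 17)
14^8 = 14^(8) ≡ 16 (mod 17).
Result is 16 ≡ −1, so (14/17) = −1.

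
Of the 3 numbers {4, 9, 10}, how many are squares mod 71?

3

(4/71) = +1 → QR.
(9/71) = +1 → QR.
(10/71) = +1 → QR.
Total quadratic residues among the 3: 3.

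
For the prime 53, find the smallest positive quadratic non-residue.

(2/53) = −1, so 2 is the smallest positive non-residue mod 53.

2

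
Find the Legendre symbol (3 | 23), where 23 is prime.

Reciprocity: 3 ≡ 3 and 23 ≡ 3 (mod 4), so (3/23) = −(23/3).
Reduce top mod 3: now compute (2/3).
Pull out 2: since 3 ≡ 3 (mod 8), (2/3) = -1.
Reached (1/3) = 1. Collecting the sign flips along the way, the symbol is +1.

1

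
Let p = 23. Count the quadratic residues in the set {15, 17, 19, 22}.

(15/23) = -1 → non-residue.
(17/23) = -1 → non-residue.
(19/23) = -1 → non-residue.
(22/23) = -1 → non-residue.
Total quadratic residues among the 4: 0.

0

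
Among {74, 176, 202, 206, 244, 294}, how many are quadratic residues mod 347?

(74/347) = +1 → QR.
(176/347) = +1 → QR.
(202/347) = +1 → QR.
(206/347) = +1 → QR.
(244/347) = +1 → QR.
(294/347) = -1 → non-residue.
Total quadratic residues among the 6: 5.

5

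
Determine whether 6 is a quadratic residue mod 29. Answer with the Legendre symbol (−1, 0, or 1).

Pull out 2: since 29 ≡ 5 (mod 8), (2/29) = -1.
Reciprocity: 3 ≡ 3 and 29 ≡ 1 (mod 4), so (3/29) = +(29/3).
Reduce top mod 3: now compute (2/3).
Pull out 2: since 3 ≡ 3 (mod 8), (2/3) = -1.
Reached (1/3) = 1. Collecting the sign flips along the way, the symbol is +1.

1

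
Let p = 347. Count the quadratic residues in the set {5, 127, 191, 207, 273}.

(5/347) = -1 → non-residue.
(127/347) = +1 → QR.
(191/347) = -1 → non-residue.
(207/347) = -1 → non-residue.
(273/347) = -1 → non-residue.
Total quadratic residues among the 5: 1.

1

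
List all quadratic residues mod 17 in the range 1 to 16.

1,2,4,8,9,13,15,16

Square k = 1,…,8 (k and 17−k give the same square):
1²=1, 2²=4, 3²=9, 4²=16, 5²≡8, 6²≡2, 7²≡15, 8²≡13 (mod 17).
So the quadratic residues mod 17 are {1, 2, 4, 8, 9, 13, 15, 16}.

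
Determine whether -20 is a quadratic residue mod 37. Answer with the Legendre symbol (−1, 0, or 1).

Euler's criterion: (-20/37) ≡ 17^18 (mod 37).
17^2 ≡ 30 (mod 37)
17^4 ≡ 12 (mod 37)
17^8 ≡ 33 (mod 37)
17^16 ≡ 16 (mod 37)
17^18 = 17^(16+2) ≡ 36 (mod 37).
Result is 36 ≡ −1, so (-20/37) = −1.

-1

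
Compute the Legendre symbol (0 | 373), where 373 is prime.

0

Top reduces to 0: gcd > 1, so the symbol is 0.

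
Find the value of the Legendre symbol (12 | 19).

-1

Euler's criterion: (12/19) ≡ 12^9 (mod 19).
12^2 ≡ 11 (mod 19)
12^4 ≡ 7 (mod 19)
12^8 ≡ 11 (mod 19)
12^9 = 12^(8+1) ≡ 18 (mod 19).
Result is 18 ≡ −1, so (12/19) = −1.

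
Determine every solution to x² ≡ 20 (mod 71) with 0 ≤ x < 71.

Since 71 ≡ 3 (mod 4), a square root of 20 is 20^((71+1)/4) = 20^18 mod 71.
Repeated squaring: 20^2≡45, 20^4≡37, 20^8≡20, 20^16≡45 (mod 71).
20^18 = 20^(16+2) ≡ 37 (mod 71).
Check: 37² = 1369 ≡ 20 (mod 71). The two roots are 34 and 37.

34, 37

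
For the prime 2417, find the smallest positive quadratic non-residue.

3

(2/2417) = +1, so 2 is a residue.
(3/2417) = −1, so 3 is the smallest positive non-residue mod 2417.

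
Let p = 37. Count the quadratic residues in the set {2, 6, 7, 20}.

(2/37) = -1 → non-residue.
(6/37) = -1 → non-residue.
(7/37) = +1 → QR.
(20/37) = -1 → non-residue.
Total quadratic residues among the 4: 1.

1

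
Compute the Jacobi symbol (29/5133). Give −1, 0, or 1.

0

Reciprocity: 29 ≡ 1 and 5133 ≡ 1 (mod 4), so (29/5133) = +(5133/29).
Reduce top mod 29: now compute (0/29).
Top reduces to 0: gcd > 1, so the symbol is 0.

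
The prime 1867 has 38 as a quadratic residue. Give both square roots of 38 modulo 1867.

638, 1229

Since 1867 ≡ 3 (mod 4), a square root of 38 is 38^((1867+1)/4) = 38^467 mod 1867.
Repeated squaring: 38^2≡1444, 38^4≡1564, 38^8≡326, 38^16≡1724, 38^32≡1779, 38^64≡276, 38^128≡1496, 38^256≡1350 (mod 1867).
38^467 = 38^(256+128+64+16+2+1) ≡ 638 (mod 1867).
Check: 638² = 407044 ≡ 38 (mod 1867). The two roots are 638 and 1229.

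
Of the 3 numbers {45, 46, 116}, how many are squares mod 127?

(45/127) = -1 → non-residue.
(46/127) = -1 → non-residue.
(116/127) = -1 → non-residue.
Total quadratic residues among the 3: 0.

0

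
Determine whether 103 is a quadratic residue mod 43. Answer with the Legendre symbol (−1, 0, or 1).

1

First reduce: 103 ≡ 17 (mod 43).
Reciprocity: 17 ≡ 1 and 43 ≡ 3 (mod 4), so (17/43) = +(43/17).
Reduce top mod 17: now compute (9/17).
Reciprocity: 9 ≡ 1 and 17 ≡ 1 (mod 4), so (9/17) = +(17/9).
Reduce top mod 9: now compute (8/9).
Pull out 2^3: since 9 ≡ 1 (mod 8), (2/9) = +1, so (2/9)^3 = +1.
Reached (1/9) = 1. Collecting the sign flips along the way, the symbol is +1.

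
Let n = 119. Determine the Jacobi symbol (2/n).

Pull out 2: since 119 ≡ 7 (mod 8), (2/119) = +1.
Reached (1/119) = 1. Collecting the sign flips along the way, the symbol is +1.

1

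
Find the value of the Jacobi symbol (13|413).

1

Reciprocity: 13 ≡ 1 and 413 ≡ 1 (mod 4), so (13/413) = +(413/13).
Reduce top mod 13: now compute (10/13).
Pull out 2: since 13 ≡ 5 (mod 8), (2/13) = -1.
Reciprocity: 5 ≡ 1 and 13 ≡ 1 (mod 4), so (5/13) = +(13/5).
Reduce top mod 5: now compute (3/5).
Reciprocity: 3 ≡ 3 and 5 ≡ 1 (mod 4), so (3/5) = +(5/3).
Reduce top mod 3: now compute (2/3).
Pull out 2: since 3 ≡ 3 (mod 8), (2/3) = -1.
Reached (1/3) = 1. Collecting the sign flips along the way, the symbol is +1.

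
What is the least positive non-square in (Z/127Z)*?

3

(2/127) = +1, so 2 is a residue.
(3/127) = −1, so 3 is the smallest positive non-residue mod 127.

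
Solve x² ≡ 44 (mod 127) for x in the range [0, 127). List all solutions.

60, 67

Since 127 ≡ 3 (mod 4), a square root of 44 is 44^((127+1)/4) = 44^32 mod 127.
Repeated squaring: 44^2≡31, 44^4≡72, 44^8≡104, 44^16≡21, 44^32≡60 (mod 127).
44^32 = 44^(32) ≡ 60 (mod 127).
Check: 60² = 3600 ≡ 44 (mod 127). The two roots are 60 and 67.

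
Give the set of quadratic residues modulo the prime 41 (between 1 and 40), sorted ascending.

1, 2, 4, 5, 8, 9, 10, 16, 18, 20, 21, 23, 25, 31, 32, 33, 36, 37, 39, 40

Square k = 1,…,20 (k and 41−k give the same square):
1²=1, 2²=4, 3²=9, 4²=16, 5²=25, 6²=36, 7²≡8, 8²≡23, 9²≡40, 10²≡18, 11²≡39, 12²≡21, 13²≡5, 14²≡32, 15²≡20, 16²≡10, 17²≡2, 18²≡37, 19²≡33, 20²≡31 (mod 41).
So the quadratic residues mod 41 are {1, 2, 4, 5, 8, 9, 10, 16, 18, 20, 21, 23, 25, 31, 32, 33, 36, 37, 39, 40}.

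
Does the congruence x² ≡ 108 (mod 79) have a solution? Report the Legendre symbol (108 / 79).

-1

Euler's criterion: (108/79) ≡ 29^39 (mod 79).
29^2 ≡ 51 (mod 79)
29^4 ≡ 73 (mod 79)
29^8 ≡ 36 (mod 79)
29^16 ≡ 32 (mod 79)
29^32 ≡ 76 (mod 79)
29^39 = 29^(32+4+2+1) ≡ 78 (mod 79).
Result is 78 ≡ −1, so (108/79) = −1.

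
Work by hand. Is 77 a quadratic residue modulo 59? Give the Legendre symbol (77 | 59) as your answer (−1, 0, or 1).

-1

First reduce: 77 ≡ 18 (mod 59).
Pull out 2: since 59 ≡ 3 (mod 8), (2/59) = -1.
Reciprocity: 9 ≡ 1 and 59 ≡ 3 (mod 4), so (9/59) = +(59/9).
Reduce top mod 9: now compute (5/9).
Reciprocity: 5 ≡ 1 and 9 ≡ 1 (mod 4), so (5/9) = +(9/5).
Reduce top mod 5: now compute (4/5).
Pull out 2^2: since 5 ≡ 5 (mod 8), (2/5) = -1, so (2/5)^2 = +1.
Reached (1/5) = 1. Collecting the sign flips along the way, the symbol is -1.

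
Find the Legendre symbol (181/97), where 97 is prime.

-1

Euler's criterion: (181/97) ≡ 84^48 (mod 97).
84^2 ≡ 72 (mod 97)
84^4 ≡ 43 (mod 97)
84^8 ≡ 6 (mod 97)
84^16 ≡ 36 (mod 97)
84^32 ≡ 35 (mod 97)
84^48 = 84^(32+16) ≡ 96 (mod 97).
Result is 96 ≡ −1, so (181/97) = −1.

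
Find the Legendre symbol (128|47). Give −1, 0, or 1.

Euler's criterion: (128/47) ≡ 34^23 (mod 47).
34^2 ≡ 28 (mod 47)
34^4 ≡ 32 (mod 47)
34^8 ≡ 37 (mod 47)
34^16 ≡ 6 (mod 47)
34^23 = 34^(16+4+2+1) ≡ 1 (mod 47).
Result is 1, so (128/47) = 1.

1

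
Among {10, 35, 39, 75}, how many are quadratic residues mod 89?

2

(10/89) = +1 → QR.
(35/89) = -1 → non-residue.
(39/89) = +1 → QR.
(75/89) = -1 → non-residue.
Total quadratic residues among the 4: 2.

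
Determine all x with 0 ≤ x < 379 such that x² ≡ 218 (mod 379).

154, 225

Since 379 ≡ 3 (mod 4), a square root of 218 is 218^((379+1)/4) = 218^95 mod 379.
Repeated squaring: 218^2≡149, 218^4≡219, 218^8≡207, 218^16≡22, 218^32≡105, 218^64≡34 (mod 379).
218^95 = 218^(64+16+8+4+2+1) ≡ 225 (mod 379).
Check: 225² = 50625 ≡ 218 (mod 379). The two roots are 154 and 225.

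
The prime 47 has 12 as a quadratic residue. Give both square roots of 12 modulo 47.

23, 24

Since 47 ≡ 3 (mod 4), a square root of 12 is 12^((47+1)/4) = 12^12 mod 47.
Repeated squaring: 12^2≡3, 12^4≡9, 12^8≡34 (mod 47).
12^12 = 12^(8+4) ≡ 24 (mod 47).
Check: 24² = 576 ≡ 12 (mod 47). The two roots are 23 and 24.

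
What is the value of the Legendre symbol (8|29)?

Pull out 2^3: since 29 ≡ 5 (mod 8), (2/29) = -1, so (2/29)^3 = -1.
Reached (1/29) = 1. Collecting the sign flips along the way, the symbol is -1.

-1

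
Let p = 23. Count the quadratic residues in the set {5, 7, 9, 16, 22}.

(5/23) = -1 → non-residue.
(7/23) = -1 → non-residue.
(9/23) = +1 → QR.
(16/23) = +1 → QR.
(22/23) = -1 → non-residue.
Total quadratic residues among the 5: 2.

2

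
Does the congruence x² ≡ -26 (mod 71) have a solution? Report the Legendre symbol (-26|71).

1

Euler's criterion: (-26/71) ≡ 45^35 (mod 71).
45^2 ≡ 37 (mod 71)
45^4 ≡ 20 (mod 71)
45^8 ≡ 45 (mod 71)
45^16 ≡ 37 (mod 71)
45^32 ≡ 20 (mod 71)
45^35 = 45^(32+2+1) ≡ 1 (mod 71).
Result is 1, so (-26/71) = 1.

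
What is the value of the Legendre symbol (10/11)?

-1

Euler's criterion: (10/11) ≡ 10^5 (mod 11).
10^2 ≡ 1 (mod 11)
10^4 ≡ 1 (mod 11)
10^5 = 10^(4+1) ≡ 10 (mod 11).
Result is 10 ≡ −1, so (10/11) = −1.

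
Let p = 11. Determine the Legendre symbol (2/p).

-1

Pull out 2: since 11 ≡ 3 (mod 8), (2/11) = -1.
Reached (1/11) = 1. Collecting the sign flips along the way, the symbol is -1.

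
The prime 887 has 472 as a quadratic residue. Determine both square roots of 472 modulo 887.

Since 887 ≡ 3 (mod 4), a square root of 472 is 472^((887+1)/4) = 472^222 mod 887.
Repeated squaring: 472^2≡147, 472^4≡321, 472^8≡149, 472^16≡26, 472^32≡676, 472^64≡171, 472^128≡857 (mod 887).
472^222 = 472^(128+64+16+8+4+2) ≡ 539 (mod 887).
Check: 539² = 290521 ≡ 472 (mod 887). The two roots are 348 and 539.

348, 539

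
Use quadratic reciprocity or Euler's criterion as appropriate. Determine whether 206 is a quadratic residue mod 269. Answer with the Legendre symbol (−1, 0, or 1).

Pull out 2: since 269 ≡ 5 (mod 8), (2/269) = -1.
Reciprocity: 103 ≡ 3 and 269 ≡ 1 (mod 4), so (103/269) = +(269/103).
Reduce top mod 103: now compute (63/103).
Reciprocity: 63 ≡ 3 and 103 ≡ 3 (mod 4), so (63/103) = −(103/63).
Reduce top mod 63: now compute (40/63).
Pull out 2^3: since 63 ≡ 7 (mod 8), (2/63) = +1, so (2/63)^3 = +1.
Reciprocity: 5 ≡ 1 and 63 ≡ 3 (mod 4), so (5/63) = +(63/5).
Reduce top mod 5: now compute (3/5).
Reciprocity: 3 ≡ 3 and 5 ≡ 1 (mod 4), so (3/5) = +(5/3).
Reduce top mod 3: now compute (2/3).
Pull out 2: since 3 ≡ 3 (mod 8), (2/3) = -1.
Reached (1/3) = 1. Collecting the sign flips along the way, the symbol is -1.

-1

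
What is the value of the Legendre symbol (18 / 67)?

-1

Euler's criterion: (18/67) ≡ 18^33 (mod 67).
18^2 ≡ 56 (mod 67)
18^4 ≡ 54 (mod 67)
18^8 ≡ 35 (mod 67)
18^16 ≡ 19 (mod 67)
18^32 ≡ 26 (mod 67)
18^33 = 18^(32+1) ≡ 66 (mod 67).
Result is 66 ≡ −1, so (18/67) = −1.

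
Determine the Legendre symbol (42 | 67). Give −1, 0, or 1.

Pull out 2: since 67 ≡ 3 (mod 8), (2/67) = -1.
Reciprocity: 21 ≡ 1 and 67 ≡ 3 (mod 4), so (21/67) = +(67/21).
Reduce top mod 21: now compute (4/21).
Pull out 2^2: since 21 ≡ 5 (mod 8), (2/21) = -1, so (2/21)^2 = +1.
Reached (1/21) = 1. Collecting the sign flips along the way, the symbol is -1.

-1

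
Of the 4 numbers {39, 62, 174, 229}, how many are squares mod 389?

(39/389) = -1 → non-residue.
(62/389) = +1 → QR.
(174/389) = -1 → non-residue.
(229/389) = -1 → non-residue.
Total quadratic residues among the 4: 1.

1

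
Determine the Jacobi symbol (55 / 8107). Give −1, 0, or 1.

Reciprocity: 55 ≡ 3 and 8107 ≡ 3 (mod 4), so (55/8107) = −(8107/55).
Reduce top mod 55: now compute (22/55).
Pull out 2: since 55 ≡ 7 (mod 8), (2/55) = +1.
Reciprocity: 11 ≡ 3 and 55 ≡ 3 (mod 4), so (11/55) = −(55/11).
Reduce top mod 11: now compute (0/11).
Top reduces to 0: gcd > 1, so the symbol is 0.

0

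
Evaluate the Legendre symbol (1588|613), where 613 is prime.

First reduce: 1588 ≡ 362 (mod 613).
Pull out 2: since 613 ≡ 5 (mod 8), (2/613) = -1.
Reciprocity: 181 ≡ 1 and 613 ≡ 1 (mod 4), so (181/613) = +(613/181).
Reduce top mod 181: now compute (70/181).
Pull out 2: since 181 ≡ 5 (mod 8), (2/181) = -1.
Reciprocity: 35 ≡ 3 and 181 ≡ 1 (mod 4), so (35/181) = +(181/35).
Reduce top mod 35: now compute (6/35).
Pull out 2: since 35 ≡ 3 (mod 8), (2/35) = -1.
Reciprocity: 3 ≡ 3 and 35 ≡ 3 (mod 4), so (3/35) = −(35/3).
Reduce top mod 3: now compute (2/3).
Pull out 2: since 3 ≡ 3 (mod 8), (2/3) = -1.
Reached (1/3) = 1. Collecting the sign flips along the way, the symbol is -1.

-1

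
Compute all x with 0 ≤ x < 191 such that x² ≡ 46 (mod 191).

76, 115

Since 191 ≡ 3 (mod 4), a square root of 46 is 46^((191+1)/4) = 46^48 mod 191.
Repeated squaring: 46^2≡15, 46^4≡34, 46^8≡10, 46^16≡100, 46^32≡68 (mod 191).
46^48 = 46^(32+16) ≡ 115 (mod 191).
Check: 115² = 13225 ≡ 46 (mod 191). The two roots are 76 and 115.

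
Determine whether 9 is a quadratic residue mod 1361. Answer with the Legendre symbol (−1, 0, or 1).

1

Reciprocity: 9 ≡ 1 and 1361 ≡ 1 (mod 4), so (9/1361) = +(1361/9).
Reduce top mod 9: now compute (2/9).
Pull out 2: since 9 ≡ 1 (mod 8), (2/9) = +1.
Reached (1/9) = 1. Collecting the sign flips along the way, the symbol is +1.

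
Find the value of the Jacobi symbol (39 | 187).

1

Reciprocity: 39 ≡ 3 and 187 ≡ 3 (mod 4), so (39/187) = −(187/39).
Reduce top mod 39: now compute (31/39).
Reciprocity: 31 ≡ 3 and 39 ≡ 3 (mod 4), so (31/39) = −(39/31).
Reduce top mod 31: now compute (8/31).
Pull out 2^3: since 31 ≡ 7 (mod 8), (2/31) = +1, so (2/31)^3 = +1.
Reached (1/31) = 1. Collecting the sign flips along the way, the symbol is +1.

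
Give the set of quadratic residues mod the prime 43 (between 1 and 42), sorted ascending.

1,4,6,9,10,11,13,14,15,16,17,21,23,24,25,31,35,36,38,40,41

Square k = 1,…,21 (k and 43−k give the same square):
1²=1, 2²=4, 3²=9, 4²=16, 5²=25, 6²=36, 7²≡6, 8²≡21, 9²≡38, 10²≡14, 11²≡35, 12²≡15, 13²≡40, 14²≡24, 15²≡10, 16²≡41, 17²≡31, 18²≡23, 19²≡17, 20²≡13, 21²≡11 (mod 43).
So the quadratic residues mod 43 are {1, 4, 6, 9, 10, 11, 13, 14, 15, 16, 17, 21, 23, 24, 25, 31, 35, 36, 38, 40, 41}.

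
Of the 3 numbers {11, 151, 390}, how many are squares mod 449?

2

(11/449) = +1 → QR.
(151/449) = -1 → non-residue.
(390/449) = +1 → QR.
Total quadratic residues among the 3: 2.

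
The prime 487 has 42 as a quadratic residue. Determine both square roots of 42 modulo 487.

23, 464

Since 487 ≡ 3 (mod 4), a square root of 42 is 42^((487+1)/4) = 42^122 mod 487.
Repeated squaring: 42^2≡303, 42^4≡253, 42^8≡212, 42^16≡140, 42^32≡120, 42^64≡277 (mod 487).
42^122 = 42^(64+32+16+8+2) ≡ 464 (mod 487).
Check: 464² = 215296 ≡ 42 (mod 487). The two roots are 23 and 464.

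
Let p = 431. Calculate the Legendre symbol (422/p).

Euler's criterion: (422/431) ≡ 422^215 (mod 431).
422^2 ≡ 81 (mod 431)
422^4 ≡ 96 (mod 431)
422^8 ≡ 165 (mod 431)
422^16 ≡ 72 (mod 431)
422^32 ≡ 12 (mod 431)
422^64 ≡ 144 (mod 431)
422^128 ≡ 48 (mod 431)
422^215 = 422^(128+64+16+4+2+1) ≡ 430 (mod 431).
Result is 430 ≡ −1, so (422/431) = −1.

-1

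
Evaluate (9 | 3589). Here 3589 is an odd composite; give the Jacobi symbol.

1

Reciprocity: 9 ≡ 1 and 3589 ≡ 1 (mod 4), so (9/3589) = +(3589/9).
Reduce top mod 9: now compute (7/9).
Reciprocity: 7 ≡ 3 and 9 ≡ 1 (mod 4), so (7/9) = +(9/7).
Reduce top mod 7: now compute (2/7).
Pull out 2: since 7 ≡ 7 (mod 8), (2/7) = +1.
Reached (1/7) = 1. Collecting the sign flips along the way, the symbol is +1.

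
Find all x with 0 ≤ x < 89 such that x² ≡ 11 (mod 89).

10, 79

89 ≡ 1 (mod 4), so we find a root by search.
Trying successive values, 10² = 100 ≡ 11 (mod 89). The other root is 89 − 10 = 79.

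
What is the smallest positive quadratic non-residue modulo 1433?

(2/1433) = +1, so 2 is a residue.
(3/1433) = −1, so 3 is the smallest positive non-residue mod 1433.

3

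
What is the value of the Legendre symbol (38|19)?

0

First reduce: 38 ≡ 0 (mod 19).
Top reduces to 0: gcd > 1, so the symbol is 0.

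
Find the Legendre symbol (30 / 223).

1

Pull out 2: since 223 ≡ 7 (mod 8), (2/223) = +1.
Reciprocity: 15 ≡ 3 and 223 ≡ 3 (mod 4), so (15/223) = −(223/15).
Reduce top mod 15: now compute (13/15).
Reciprocity: 13 ≡ 1 and 15 ≡ 3 (mod 4), so (13/15) = +(15/13).
Reduce top mod 13: now compute (2/13).
Pull out 2: since 13 ≡ 5 (mod 8), (2/13) = -1.
Reached (1/13) = 1. Collecting the sign flips along the way, the symbol is +1.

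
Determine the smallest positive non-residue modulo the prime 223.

(2/223) = +1, so 2 is a residue.
(3/223) = −1, so 3 is the smallest positive non-residue mod 223.

3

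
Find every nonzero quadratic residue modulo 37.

Square k = 1,…,18 (k and 37−k give the same square):
1²=1, 2²=4, 3²=9, 4²=16, 5²=25, 6²=36, 7²≡12, 8²≡27, 9²≡7, 10²≡26, 11²≡10, 12²≡33, 13²≡21, 14²≡11, 15²≡3, 16²≡34, 17²≡30, 18²≡28 (mod 37).
So the quadratic residues mod 37 are {1, 3, 4, 7, 9, 10, 11, 12, 16, 21, 25, 26, 27, 28, 30, 33, 34, 36}.

1,3,4,7,9,10,11,12,16,21,25,26,27,28,30,33,34,36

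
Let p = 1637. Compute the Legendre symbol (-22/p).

First reduce: -22 ≡ 1615 (mod 1637).
Reciprocity: 1615 ≡ 3 and 1637 ≡ 1 (mod 4), so (1615/1637) = +(1637/1615).
Reduce top mod 1615: now compute (22/1615).
Pull out 2: since 1615 ≡ 7 (mod 8), (2/1615) = +1.
Reciprocity: 11 ≡ 3 and 1615 ≡ 3 (mod 4), so (11/1615) = −(1615/11).
Reduce top mod 11: now compute (9/11).
Reciprocity: 9 ≡ 1 and 11 ≡ 3 (mod 4), so (9/11) = +(11/9).
Reduce top mod 9: now compute (2/9).
Pull out 2: since 9 ≡ 1 (mod 8), (2/9) = +1.
Reached (1/9) = 1. Collecting the sign flips along the way, the symbol is -1.

-1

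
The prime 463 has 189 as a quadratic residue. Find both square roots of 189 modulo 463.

Since 463 ≡ 3 (mod 4), a square root of 189 is 189^((463+1)/4) = 189^116 mod 463.
Repeated squaring: 189^2≡70, 189^4≡270, 189^8≡209, 189^16≡159, 189^32≡279, 189^64≡57 (mod 463).
189^116 = 189^(64+32+16+4) ≡ 66 (mod 463).
Check: 66² = 4356 ≡ 189 (mod 463). The two roots are 66 and 397.

66, 397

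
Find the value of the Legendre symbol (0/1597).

0

Top reduces to 0: gcd > 1, so the symbol is 0.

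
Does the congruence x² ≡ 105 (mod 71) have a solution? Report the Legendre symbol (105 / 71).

-1

First reduce: 105 ≡ 34 (mod 71).
Pull out 2: since 71 ≡ 7 (mod 8), (2/71) = +1.
Reciprocity: 17 ≡ 1 and 71 ≡ 3 (mod 4), so (17/71) = +(71/17).
Reduce top mod 17: now compute (3/17).
Reciprocity: 3 ≡ 3 and 17 ≡ 1 (mod 4), so (3/17) = +(17/3).
Reduce top mod 3: now compute (2/3).
Pull out 2: since 3 ≡ 3 (mod 8), (2/3) = -1.
Reached (1/3) = 1. Collecting the sign flips along the way, the symbol is -1.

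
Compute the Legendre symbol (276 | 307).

Euler's criterion: (276/307) ≡ 276^153 (mod 307).
276^2 ≡ 40 (mod 307)
276^4 ≡ 65 (mod 307)
276^8 ≡ 234 (mod 307)
276^16 ≡ 110 (mod 307)
276^32 ≡ 127 (mod 307)
276^64 ≡ 165 (mod 307)
276^128 ≡ 209 (mod 307)
276^153 = 276^(128+16+8+1) ≡ 1 (mod 307).
Result is 1, so (276/307) = 1.

1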